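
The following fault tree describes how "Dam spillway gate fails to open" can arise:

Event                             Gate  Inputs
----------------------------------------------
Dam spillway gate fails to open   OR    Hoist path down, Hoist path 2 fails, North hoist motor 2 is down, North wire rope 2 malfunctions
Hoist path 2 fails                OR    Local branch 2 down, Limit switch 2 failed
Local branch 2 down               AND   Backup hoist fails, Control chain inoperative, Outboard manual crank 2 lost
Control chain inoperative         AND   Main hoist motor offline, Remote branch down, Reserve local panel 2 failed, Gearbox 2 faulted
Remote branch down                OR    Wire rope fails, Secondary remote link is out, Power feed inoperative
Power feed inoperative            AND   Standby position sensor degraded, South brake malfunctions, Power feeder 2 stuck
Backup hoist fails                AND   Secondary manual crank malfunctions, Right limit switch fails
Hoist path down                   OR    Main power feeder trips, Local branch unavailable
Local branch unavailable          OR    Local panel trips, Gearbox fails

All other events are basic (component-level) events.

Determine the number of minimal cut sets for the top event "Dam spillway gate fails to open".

Local branch unavailable [OR]: union of children's cut sets → 2 cut set(s).
Hoist path down [OR]: union of children's cut sets → 3 cut set(s).
Backup hoist fails [AND]: one cut set from each child combined → 1 × 1 = 1 cut set(s).
Power feed inoperative [AND]: one cut set from each child combined → 1 × 1 × 1 = 1 cut set(s).
Remote branch down [OR]: union of children's cut sets → 3 cut set(s).
Control chain inoperative [AND]: one cut set from each child combined → 1 × 3 × 1 × 1 = 3 cut set(s).
Local branch 2 down [AND]: one cut set from each child combined → 1 × 3 × 1 = 3 cut set(s).
Hoist path 2 fails [OR]: union of children's cut sets → 4 cut set(s).
Dam spillway gate fails to open [OR]: union of children's cut sets → 9 cut set(s).
Minimal cut sets: {Main power feeder trips}; {Local panel trips}; {Gearbox fails}; {Gearbox 2 faulted, Main hoist motor offline, Outboard manual crank 2 lost, Reserve local panel 2 failed, Right limit switch fails, Secondary manual crank malfunctions, Wire rope fails}; {Gearbox 2 faulted, Main hoist motor offline, Outboard manual crank 2 lost, Reserve local panel 2 failed, Right limit switch fails, Secondary manual crank malfunctions, Secondary remote link is out}; {Gearbox 2 faulted, Main hoist motor offline, Outboard manual crank 2 lost, Power feeder 2 stuck, Reserve local panel 2 failed, Right limit switch fails, Secondary manual crank malfunctions, South brake malfunctions, Standby position sensor degraded}; {Limit switch 2 failed}; {North hoist motor 2 is down}; {North wire rope 2 malfunctions}.

9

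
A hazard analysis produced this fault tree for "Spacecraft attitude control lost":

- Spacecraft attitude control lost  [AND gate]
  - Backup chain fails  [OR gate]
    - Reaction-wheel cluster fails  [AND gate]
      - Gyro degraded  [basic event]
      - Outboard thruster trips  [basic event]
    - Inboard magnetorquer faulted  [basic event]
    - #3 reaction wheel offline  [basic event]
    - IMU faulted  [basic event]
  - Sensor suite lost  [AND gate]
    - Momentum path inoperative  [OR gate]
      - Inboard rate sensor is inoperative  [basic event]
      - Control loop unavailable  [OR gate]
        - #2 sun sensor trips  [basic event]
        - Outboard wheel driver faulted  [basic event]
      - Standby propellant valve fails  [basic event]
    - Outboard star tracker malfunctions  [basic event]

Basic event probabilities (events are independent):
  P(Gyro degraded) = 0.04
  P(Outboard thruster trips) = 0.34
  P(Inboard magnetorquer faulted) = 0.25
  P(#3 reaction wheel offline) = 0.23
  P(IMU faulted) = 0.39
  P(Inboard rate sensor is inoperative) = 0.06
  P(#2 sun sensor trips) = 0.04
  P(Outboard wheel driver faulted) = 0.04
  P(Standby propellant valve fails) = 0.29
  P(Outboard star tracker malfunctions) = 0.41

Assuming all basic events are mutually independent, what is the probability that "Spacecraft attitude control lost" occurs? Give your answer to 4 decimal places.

0.1030

P(Reaction-wheel cluster fails) [AND] = 0.04 × 0.34 = 0.013600
P(Backup chain fails) [OR] = 1 − (1−0.013600) × (1−0.25) × (1−0.23) × (1−0.39) = 0.652516
P(Control loop unavailable) [OR] = 1 − (1−0.04) × (1−0.04) = 0.078400
P(Momentum path inoperative) [OR] = 1 − (1−0.06) × (1−0.078400) × (1−0.29) = 0.384924
P(Sensor suite lost) [AND] = 0.384924 × 0.41 = 0.157819
P(Spacecraft attitude control lost) [AND] = 0.652516 × 0.157819 = 0.102979
Rounded to 4 decimal places: P(Spacecraft attitude control lost) ≈ 0.1030.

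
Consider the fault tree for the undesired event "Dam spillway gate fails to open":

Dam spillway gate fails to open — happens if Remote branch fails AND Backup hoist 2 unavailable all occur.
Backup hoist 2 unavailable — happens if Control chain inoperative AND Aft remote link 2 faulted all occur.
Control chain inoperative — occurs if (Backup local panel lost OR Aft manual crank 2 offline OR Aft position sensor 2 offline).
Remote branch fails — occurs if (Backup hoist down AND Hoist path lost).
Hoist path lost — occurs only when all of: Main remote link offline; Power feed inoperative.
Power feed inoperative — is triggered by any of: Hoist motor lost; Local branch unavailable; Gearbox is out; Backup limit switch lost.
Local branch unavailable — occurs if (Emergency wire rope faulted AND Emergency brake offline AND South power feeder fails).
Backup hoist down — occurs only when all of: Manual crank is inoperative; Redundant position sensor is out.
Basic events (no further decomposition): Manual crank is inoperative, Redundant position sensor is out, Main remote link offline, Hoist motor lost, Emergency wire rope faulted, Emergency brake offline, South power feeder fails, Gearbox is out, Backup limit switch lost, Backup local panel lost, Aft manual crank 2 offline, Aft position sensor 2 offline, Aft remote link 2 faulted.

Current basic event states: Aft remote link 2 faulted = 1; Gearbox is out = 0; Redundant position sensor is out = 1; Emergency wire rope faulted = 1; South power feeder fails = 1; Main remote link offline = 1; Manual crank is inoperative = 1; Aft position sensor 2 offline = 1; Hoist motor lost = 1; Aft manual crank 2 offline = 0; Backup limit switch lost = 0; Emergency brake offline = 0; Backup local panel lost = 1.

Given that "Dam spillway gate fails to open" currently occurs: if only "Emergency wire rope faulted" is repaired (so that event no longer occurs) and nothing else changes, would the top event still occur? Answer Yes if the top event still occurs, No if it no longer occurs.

Yes

Counterfactual: set "Emergency wire rope faulted" to not occurred.
Backup hoist down [AND]: Manual crank is inoperative=occurs, Redundant position sensor is out=occurs → all inputs occur → occurs.
Local branch unavailable [AND]: Emergency wire rope faulted=not, Emergency brake offline=not, South power feeder fails=occurs → not all inputs occur → does not occur.
Power feed inoperative [OR]: Hoist motor lost=occurs, Local branch unavailable=not, Gearbox is out=not, Backup limit switch lost=not → at least one input occurs → occurs.
Hoist path lost [AND]: Main remote link offline=occurs, Power feed inoperative=occurs → all inputs occur → occurs.
Remote branch fails [AND]: Backup hoist down=occurs, Hoist path lost=occurs → all inputs occur → occurs.
Control chain inoperative [OR]: Backup local panel lost=occurs, Aft manual crank 2 offline=not, Aft position sensor 2 offline=occurs → at least one input occurs → occurs.
Backup hoist 2 unavailable [AND]: Control chain inoperative=occurs, Aft remote link 2 faulted=occurs → all inputs occur → occurs.
Dam spillway gate fails to open [AND]: Remote branch fails=occurs, Backup hoist 2 unavailable=occurs → all inputs occur → occurs.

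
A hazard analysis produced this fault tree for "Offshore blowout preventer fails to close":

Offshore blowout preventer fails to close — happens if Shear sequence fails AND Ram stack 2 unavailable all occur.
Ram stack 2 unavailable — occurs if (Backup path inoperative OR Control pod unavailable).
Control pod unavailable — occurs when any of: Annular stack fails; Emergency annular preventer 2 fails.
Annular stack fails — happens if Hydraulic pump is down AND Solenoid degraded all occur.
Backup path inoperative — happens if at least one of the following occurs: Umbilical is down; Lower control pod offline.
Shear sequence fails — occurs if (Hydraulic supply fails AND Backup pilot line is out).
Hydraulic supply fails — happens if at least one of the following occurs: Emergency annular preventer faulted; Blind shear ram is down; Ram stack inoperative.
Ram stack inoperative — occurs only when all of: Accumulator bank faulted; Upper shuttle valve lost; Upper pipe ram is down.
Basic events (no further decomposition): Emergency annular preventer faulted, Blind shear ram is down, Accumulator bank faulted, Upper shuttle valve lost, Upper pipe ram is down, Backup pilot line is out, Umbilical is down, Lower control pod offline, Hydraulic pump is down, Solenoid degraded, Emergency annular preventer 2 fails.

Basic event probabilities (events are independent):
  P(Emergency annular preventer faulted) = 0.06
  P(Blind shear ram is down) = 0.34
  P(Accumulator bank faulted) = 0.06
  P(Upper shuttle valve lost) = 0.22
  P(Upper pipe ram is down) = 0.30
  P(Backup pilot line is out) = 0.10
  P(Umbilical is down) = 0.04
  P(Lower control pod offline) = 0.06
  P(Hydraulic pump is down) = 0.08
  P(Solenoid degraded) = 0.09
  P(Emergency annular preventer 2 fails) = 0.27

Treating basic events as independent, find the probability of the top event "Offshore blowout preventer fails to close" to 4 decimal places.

P(Ram stack inoperative) [AND] = 0.06 × 0.22 × 0.30 = 0.003960
P(Hydraulic supply fails) [OR] = 1 − (1−0.06) × (1−0.34) × (1−0.003960) = 0.382057
P(Shear sequence fails) [AND] = 0.382057 × 0.10 = 0.038206
P(Backup path inoperative) [OR] = 1 − (1−0.04) × (1−0.06) = 0.097600
P(Annular stack fails) [AND] = 0.08 × 0.09 = 0.007200
P(Control pod unavailable) [OR] = 1 − (1−0.007200) × (1−0.27) = 0.275256
P(Ram stack 2 unavailable) [OR] = 1 − (1−0.097600) × (1−0.275256) = 0.345991
P(Offshore blowout preventer fails to close) [AND] = 0.038206 × 0.345991 = 0.013219
Rounded to 4 decimal places: P(Offshore blowout preventer fails to close) ≈ 0.0132.

0.0132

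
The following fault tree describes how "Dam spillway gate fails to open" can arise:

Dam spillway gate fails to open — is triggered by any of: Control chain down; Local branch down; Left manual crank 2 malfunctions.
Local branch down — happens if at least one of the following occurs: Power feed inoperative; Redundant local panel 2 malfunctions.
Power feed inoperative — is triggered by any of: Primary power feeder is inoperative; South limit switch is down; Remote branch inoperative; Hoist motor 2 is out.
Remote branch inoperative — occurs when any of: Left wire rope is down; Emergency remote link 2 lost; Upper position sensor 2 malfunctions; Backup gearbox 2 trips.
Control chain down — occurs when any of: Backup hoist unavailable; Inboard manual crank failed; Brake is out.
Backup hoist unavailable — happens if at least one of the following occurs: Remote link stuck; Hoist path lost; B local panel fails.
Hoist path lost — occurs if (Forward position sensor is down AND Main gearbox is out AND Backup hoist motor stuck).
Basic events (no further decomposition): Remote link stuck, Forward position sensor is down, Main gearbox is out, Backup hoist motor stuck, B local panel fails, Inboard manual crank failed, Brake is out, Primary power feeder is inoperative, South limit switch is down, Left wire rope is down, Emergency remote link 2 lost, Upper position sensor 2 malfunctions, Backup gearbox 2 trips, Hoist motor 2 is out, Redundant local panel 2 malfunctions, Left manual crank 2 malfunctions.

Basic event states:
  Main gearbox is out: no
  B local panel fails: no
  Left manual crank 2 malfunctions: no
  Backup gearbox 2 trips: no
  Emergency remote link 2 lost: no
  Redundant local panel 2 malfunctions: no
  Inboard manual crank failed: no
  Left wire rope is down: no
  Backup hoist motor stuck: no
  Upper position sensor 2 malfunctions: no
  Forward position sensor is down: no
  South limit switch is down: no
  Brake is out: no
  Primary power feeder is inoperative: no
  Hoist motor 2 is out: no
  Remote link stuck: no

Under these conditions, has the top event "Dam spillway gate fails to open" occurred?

No

Hoist path lost [AND]: Forward position sensor is down=not, Main gearbox is out=not, Backup hoist motor stuck=not → not all inputs occur → does not occur.
Backup hoist unavailable [OR]: Remote link stuck=not, Hoist path lost=not, B local panel fails=not → no input occurs → does not occur.
Control chain down [OR]: Backup hoist unavailable=not, Inboard manual crank failed=not, Brake is out=not → no input occurs → does not occur.
Remote branch inoperative [OR]: Left wire rope is down=not, Emergency remote link 2 lost=not, Upper position sensor 2 malfunctions=not, Backup gearbox 2 trips=not → no input occurs → does not occur.
Power feed inoperative [OR]: Primary power feeder is inoperative=not, South limit switch is down=not, Remote branch inoperative=not, Hoist motor 2 is out=not → no input occurs → does not occur.
Local branch down [OR]: Power feed inoperative=not, Redundant local panel 2 malfunctions=not → no input occurs → does not occur.
Dam spillway gate fails to open [OR]: Control chain down=not, Local branch down=not, Left manual crank 2 malfunctions=not → no input occurs → does not occur.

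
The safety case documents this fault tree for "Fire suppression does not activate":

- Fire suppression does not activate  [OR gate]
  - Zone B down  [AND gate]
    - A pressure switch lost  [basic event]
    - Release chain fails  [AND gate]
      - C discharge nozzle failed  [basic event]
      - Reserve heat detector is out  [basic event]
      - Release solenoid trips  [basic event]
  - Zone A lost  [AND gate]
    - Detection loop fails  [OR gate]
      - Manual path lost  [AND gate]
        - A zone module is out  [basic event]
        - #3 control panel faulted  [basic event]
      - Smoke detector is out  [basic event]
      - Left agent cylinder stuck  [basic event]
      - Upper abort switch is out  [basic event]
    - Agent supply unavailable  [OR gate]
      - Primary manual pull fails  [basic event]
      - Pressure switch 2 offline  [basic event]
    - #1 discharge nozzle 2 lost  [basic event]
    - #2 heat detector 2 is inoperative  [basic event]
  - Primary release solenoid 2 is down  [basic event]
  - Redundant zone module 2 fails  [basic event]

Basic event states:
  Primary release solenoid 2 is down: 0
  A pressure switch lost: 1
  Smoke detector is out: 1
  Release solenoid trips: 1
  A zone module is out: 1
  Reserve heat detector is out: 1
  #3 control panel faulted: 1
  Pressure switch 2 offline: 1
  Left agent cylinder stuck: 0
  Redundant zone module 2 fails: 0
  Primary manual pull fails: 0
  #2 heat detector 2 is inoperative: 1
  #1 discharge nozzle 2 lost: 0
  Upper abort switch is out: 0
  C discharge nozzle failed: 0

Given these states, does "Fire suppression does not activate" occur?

No

Release chain fails [AND]: C discharge nozzle failed=not, Reserve heat detector is out=occurs, Release solenoid trips=occurs → not all inputs occur → does not occur.
Zone B down [AND]: A pressure switch lost=occurs, Release chain fails=not → not all inputs occur → does not occur.
Manual path lost [AND]: A zone module is out=occurs, #3 control panel faulted=occurs → all inputs occur → occurs.
Detection loop fails [OR]: Manual path lost=occurs, Smoke detector is out=occurs, Left agent cylinder stuck=not, Upper abort switch is out=not → at least one input occurs → occurs.
Agent supply unavailable [OR]: Primary manual pull fails=not, Pressure switch 2 offline=occurs → at least one input occurs → occurs.
Zone A lost [AND]: Detection loop fails=occurs, Agent supply unavailable=occurs, #1 discharge nozzle 2 lost=not, #2 heat detector 2 is inoperative=occurs → not all inputs occur → does not occur.
Fire suppression does not activate [OR]: Zone B down=not, Zone A lost=not, Primary release solenoid 2 is down=not, Redundant zone module 2 fails=not → no input occurs → does not occur.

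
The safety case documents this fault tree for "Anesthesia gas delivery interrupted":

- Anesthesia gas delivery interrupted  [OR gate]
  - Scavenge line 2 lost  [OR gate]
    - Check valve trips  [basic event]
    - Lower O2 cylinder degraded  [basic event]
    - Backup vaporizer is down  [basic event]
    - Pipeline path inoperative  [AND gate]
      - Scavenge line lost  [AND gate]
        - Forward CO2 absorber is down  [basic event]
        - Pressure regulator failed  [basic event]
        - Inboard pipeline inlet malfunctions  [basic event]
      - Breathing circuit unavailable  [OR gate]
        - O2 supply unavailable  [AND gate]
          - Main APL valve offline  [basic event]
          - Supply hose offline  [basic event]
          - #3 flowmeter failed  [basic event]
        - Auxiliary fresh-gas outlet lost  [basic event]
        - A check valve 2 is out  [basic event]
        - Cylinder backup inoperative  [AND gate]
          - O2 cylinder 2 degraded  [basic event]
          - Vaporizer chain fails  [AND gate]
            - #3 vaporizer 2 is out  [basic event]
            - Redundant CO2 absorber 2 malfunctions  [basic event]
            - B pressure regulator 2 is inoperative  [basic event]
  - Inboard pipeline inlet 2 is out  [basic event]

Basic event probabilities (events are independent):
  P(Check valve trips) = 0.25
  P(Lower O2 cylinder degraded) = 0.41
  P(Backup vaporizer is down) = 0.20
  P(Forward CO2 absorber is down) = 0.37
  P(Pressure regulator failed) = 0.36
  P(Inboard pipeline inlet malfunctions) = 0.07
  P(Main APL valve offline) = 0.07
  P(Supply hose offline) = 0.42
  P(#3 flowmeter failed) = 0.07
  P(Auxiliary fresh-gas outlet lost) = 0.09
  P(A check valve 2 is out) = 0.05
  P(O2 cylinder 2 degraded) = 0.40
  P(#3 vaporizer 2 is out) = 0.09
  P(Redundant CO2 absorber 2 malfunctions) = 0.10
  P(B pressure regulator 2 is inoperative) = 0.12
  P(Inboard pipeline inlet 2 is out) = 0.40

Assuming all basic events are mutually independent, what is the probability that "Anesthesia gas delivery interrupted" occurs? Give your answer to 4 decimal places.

P(Scavenge line lost) [AND] = 0.37 × 0.36 × 0.07 = 0.009324
P(O2 supply unavailable) [AND] = 0.07 × 0.42 × 0.07 = 0.002058
P(Vaporizer chain fails) [AND] = 0.09 × 0.10 × 0.12 = 0.001080
P(Cylinder backup inoperative) [AND] = 0.40 × 0.001080 = 0.000432
P(Breathing circuit unavailable) [OR] = 1 − (1−0.002058) × (1−0.09) × (1−0.05) × (1−0.000432) = 0.137652
P(Pipeline path inoperative) [AND] = 0.009324 × 0.137652 = 0.001283
P(Scavenge line 2 lost) [OR] = 1 − (1−0.25) × (1−0.41) × (1−0.20) × (1−0.001283) = 0.646454
P(Anesthesia gas delivery interrupted) [OR] = 1 − (1−0.646454) × (1−0.40) = 0.787872
Rounded to 4 decimal places: P(Anesthesia gas delivery interrupted) ≈ 0.7879.

0.7879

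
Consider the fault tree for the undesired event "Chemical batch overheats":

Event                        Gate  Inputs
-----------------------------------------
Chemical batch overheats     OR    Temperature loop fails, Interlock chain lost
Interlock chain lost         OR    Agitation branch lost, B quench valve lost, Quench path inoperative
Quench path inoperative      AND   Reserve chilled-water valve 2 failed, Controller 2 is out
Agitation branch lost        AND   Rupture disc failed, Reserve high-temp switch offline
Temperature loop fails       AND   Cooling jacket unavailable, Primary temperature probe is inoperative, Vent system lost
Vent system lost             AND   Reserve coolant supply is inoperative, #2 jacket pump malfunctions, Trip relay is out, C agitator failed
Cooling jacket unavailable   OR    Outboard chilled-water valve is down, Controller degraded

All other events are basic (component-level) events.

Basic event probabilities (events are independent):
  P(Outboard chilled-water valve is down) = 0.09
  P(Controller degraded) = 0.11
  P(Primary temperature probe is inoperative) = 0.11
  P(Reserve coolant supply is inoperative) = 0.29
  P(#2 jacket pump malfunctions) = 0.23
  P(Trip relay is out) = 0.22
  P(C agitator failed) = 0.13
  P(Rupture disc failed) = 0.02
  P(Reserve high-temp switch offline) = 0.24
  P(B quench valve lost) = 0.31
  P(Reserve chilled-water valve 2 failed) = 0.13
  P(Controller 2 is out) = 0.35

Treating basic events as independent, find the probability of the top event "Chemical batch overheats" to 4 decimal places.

0.3446

P(Cooling jacket unavailable) [OR] = 1 − (1−0.09) × (1−0.11) = 0.190100
P(Vent system lost) [AND] = 0.29 × 0.23 × 0.22 × 0.13 = 0.001908
P(Temperature loop fails) [AND] = 0.190100 × 0.11 × 0.001908 = 0.000040
P(Agitation branch lost) [AND] = 0.02 × 0.24 = 0.004800
P(Quench path inoperative) [AND] = 0.13 × 0.35 = 0.045500
P(Interlock chain lost) [OR] = 1 − (1−0.004800) × (1−0.31) × (1−0.045500) = 0.344556
P(Chemical batch overheats) [OR] = 1 − (1−0.000040) × (1−0.344556) = 0.344582
Rounded to 4 decimal places: P(Chemical batch overheats) ≈ 0.3446.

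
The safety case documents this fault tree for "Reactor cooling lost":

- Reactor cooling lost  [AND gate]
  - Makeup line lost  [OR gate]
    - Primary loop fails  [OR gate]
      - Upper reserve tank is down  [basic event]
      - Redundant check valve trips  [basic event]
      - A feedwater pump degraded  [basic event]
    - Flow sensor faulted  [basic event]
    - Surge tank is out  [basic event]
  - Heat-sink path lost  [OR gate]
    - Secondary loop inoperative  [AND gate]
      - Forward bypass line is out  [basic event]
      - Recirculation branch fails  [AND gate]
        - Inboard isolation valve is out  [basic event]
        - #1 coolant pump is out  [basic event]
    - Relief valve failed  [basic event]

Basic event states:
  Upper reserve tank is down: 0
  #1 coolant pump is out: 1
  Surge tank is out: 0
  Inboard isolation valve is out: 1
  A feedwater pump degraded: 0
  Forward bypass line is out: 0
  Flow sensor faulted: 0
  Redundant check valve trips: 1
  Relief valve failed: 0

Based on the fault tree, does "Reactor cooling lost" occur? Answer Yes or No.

Primary loop fails [OR]: Upper reserve tank is down=not, Redundant check valve trips=occurs, A feedwater pump degraded=not → at least one input occurs → occurs.
Makeup line lost [OR]: Primary loop fails=occurs, Flow sensor faulted=not, Surge tank is out=not → at least one input occurs → occurs.
Recirculation branch fails [AND]: Inboard isolation valve is out=occurs, #1 coolant pump is out=occurs → all inputs occur → occurs.
Secondary loop inoperative [AND]: Forward bypass line is out=not, Recirculation branch fails=occurs → not all inputs occur → does not occur.
Heat-sink path lost [OR]: Secondary loop inoperative=not, Relief valve failed=not → no input occurs → does not occur.
Reactor cooling lost [AND]: Makeup line lost=occurs, Heat-sink path lost=not → not all inputs occur → does not occur.

No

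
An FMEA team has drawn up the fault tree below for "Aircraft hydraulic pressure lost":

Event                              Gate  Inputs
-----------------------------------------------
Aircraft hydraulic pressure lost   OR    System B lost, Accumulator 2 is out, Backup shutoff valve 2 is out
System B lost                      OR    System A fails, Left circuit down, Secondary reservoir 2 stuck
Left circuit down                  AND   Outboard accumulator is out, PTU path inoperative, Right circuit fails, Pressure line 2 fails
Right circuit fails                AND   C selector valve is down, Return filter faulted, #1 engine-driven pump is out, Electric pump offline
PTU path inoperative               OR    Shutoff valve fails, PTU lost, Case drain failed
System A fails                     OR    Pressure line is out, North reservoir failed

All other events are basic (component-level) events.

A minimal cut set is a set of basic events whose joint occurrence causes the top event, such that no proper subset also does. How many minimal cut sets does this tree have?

System A fails [OR]: union of children's cut sets → 2 cut set(s).
PTU path inoperative [OR]: union of children's cut sets → 3 cut set(s).
Right circuit fails [AND]: one cut set from each child combined → 1 × 1 × 1 × 1 = 1 cut set(s).
Left circuit down [AND]: one cut set from each child combined → 1 × 3 × 1 × 1 = 3 cut set(s).
System B lost [OR]: union of children's cut sets → 6 cut set(s).
Aircraft hydraulic pressure lost [OR]: union of children's cut sets → 8 cut set(s).
Minimal cut sets: {Pressure line is out}; {North reservoir failed}; {#1 engine-driven pump is out, C selector valve is down, Electric pump offline, Outboard accumulator is out, Pressure line 2 fails, Return filter faulted, Shutoff valve fails}; {#1 engine-driven pump is out, C selector valve is down, Electric pump offline, Outboard accumulator is out, PTU lost, Pressure line 2 fails, Return filter faulted}; {#1 engine-driven pump is out, C selector valve is down, Case drain failed, Electric pump offline, Outboard accumulator is out, Pressure line 2 fails, Return filter faulted}; {Secondary reservoir 2 stuck}; {Accumulator 2 is out}; {Backup shutoff valve 2 is out}.

8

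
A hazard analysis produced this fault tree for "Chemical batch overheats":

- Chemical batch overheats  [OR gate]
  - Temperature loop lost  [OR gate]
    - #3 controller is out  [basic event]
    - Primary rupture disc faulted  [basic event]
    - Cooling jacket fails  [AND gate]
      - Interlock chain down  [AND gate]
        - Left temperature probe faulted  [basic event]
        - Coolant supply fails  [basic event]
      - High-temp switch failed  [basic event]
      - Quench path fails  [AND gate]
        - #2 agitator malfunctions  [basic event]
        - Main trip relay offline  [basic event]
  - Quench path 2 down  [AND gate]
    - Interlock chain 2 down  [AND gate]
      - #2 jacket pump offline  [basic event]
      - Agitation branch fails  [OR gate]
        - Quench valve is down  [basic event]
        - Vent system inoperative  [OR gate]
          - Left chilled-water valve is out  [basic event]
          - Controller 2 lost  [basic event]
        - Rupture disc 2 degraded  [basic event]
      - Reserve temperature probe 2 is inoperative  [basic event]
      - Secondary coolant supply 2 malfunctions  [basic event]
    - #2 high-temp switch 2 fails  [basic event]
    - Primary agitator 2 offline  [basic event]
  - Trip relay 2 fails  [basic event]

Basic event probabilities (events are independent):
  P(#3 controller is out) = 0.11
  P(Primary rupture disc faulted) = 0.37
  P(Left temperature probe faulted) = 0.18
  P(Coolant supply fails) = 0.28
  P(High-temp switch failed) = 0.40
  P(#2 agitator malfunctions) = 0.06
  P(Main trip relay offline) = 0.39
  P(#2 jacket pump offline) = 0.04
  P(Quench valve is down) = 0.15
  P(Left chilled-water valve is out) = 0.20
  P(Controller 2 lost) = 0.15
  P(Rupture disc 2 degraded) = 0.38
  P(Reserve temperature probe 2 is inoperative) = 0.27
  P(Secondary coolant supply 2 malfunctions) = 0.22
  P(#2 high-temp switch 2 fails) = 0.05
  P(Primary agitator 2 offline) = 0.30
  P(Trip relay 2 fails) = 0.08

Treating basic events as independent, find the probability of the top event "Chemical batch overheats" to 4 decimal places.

P(Interlock chain down) [AND] = 0.18 × 0.28 = 0.050400
P(Quench path fails) [AND] = 0.06 × 0.39 = 0.023400
P(Cooling jacket fails) [AND] = 0.050400 × 0.40 × 0.023400 = 0.000472
P(Temperature loop lost) [OR] = 1 − (1−0.11) × (1−0.37) × (1−0.000472) = 0.439565
P(Vent system inoperative) [OR] = 1 − (1−0.20) × (1−0.15) = 0.320000
P(Agitation branch fails) [OR] = 1 − (1−0.15) × (1−0.320000) × (1−0.38) = 0.641640
P(Interlock chain 2 down) [AND] = 0.04 × 0.641640 × 0.27 × 0.22 = 0.001525
P(Quench path 2 down) [AND] = 0.001525 × 0.05 × 0.30 = 0.000023
P(Chemical batch overheats) [OR] = 1 − (1−0.439565) × (1−0.000023) × (1−0.08) = 0.484412
Rounded to 4 decimal places: P(Chemical batch overheats) ≈ 0.4844.

0.4844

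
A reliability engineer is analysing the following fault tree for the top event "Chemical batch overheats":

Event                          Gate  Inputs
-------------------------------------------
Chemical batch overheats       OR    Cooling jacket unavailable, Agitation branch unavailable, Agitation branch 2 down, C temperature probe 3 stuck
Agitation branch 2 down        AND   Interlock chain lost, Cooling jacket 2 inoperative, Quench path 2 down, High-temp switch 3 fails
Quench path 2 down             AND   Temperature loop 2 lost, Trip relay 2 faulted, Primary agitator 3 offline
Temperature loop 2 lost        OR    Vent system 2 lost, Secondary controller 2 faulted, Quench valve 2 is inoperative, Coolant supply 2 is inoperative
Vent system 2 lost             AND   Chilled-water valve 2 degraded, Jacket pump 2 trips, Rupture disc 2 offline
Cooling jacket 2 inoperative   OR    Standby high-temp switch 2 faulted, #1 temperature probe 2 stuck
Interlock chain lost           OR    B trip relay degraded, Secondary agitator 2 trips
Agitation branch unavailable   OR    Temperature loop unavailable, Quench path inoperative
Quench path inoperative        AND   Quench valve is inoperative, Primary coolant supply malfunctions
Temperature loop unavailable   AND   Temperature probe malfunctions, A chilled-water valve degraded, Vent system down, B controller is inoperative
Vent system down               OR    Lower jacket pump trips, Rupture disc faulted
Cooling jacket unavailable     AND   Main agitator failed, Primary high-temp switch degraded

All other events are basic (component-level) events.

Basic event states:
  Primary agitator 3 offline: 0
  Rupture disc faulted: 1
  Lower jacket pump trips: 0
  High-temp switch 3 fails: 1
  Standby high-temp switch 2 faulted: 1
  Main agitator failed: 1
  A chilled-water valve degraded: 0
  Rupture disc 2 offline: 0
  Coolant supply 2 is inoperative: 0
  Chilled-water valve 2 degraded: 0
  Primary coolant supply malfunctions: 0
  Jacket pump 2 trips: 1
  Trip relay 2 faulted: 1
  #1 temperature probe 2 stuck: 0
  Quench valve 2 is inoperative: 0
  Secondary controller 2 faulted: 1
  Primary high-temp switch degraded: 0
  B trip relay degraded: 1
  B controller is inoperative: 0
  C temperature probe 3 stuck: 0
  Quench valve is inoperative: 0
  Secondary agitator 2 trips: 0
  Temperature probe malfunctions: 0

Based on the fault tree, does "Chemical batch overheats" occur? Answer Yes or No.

No

Cooling jacket unavailable [AND]: Main agitator failed=occurs, Primary high-temp switch degraded=not → not all inputs occur → does not occur.
Vent system down [OR]: Lower jacket pump trips=not, Rupture disc faulted=occurs → at least one input occurs → occurs.
Temperature loop unavailable [AND]: Temperature probe malfunctions=not, A chilled-water valve degraded=not, Vent system down=occurs, B controller is inoperative=not → not all inputs occur → does not occur.
Quench path inoperative [AND]: Quench valve is inoperative=not, Primary coolant supply malfunctions=not → not all inputs occur → does not occur.
Agitation branch unavailable [OR]: Temperature loop unavailable=not, Quench path inoperative=not → no input occurs → does not occur.
Interlock chain lost [OR]: B trip relay degraded=occurs, Secondary agitator 2 trips=not → at least one input occurs → occurs.
Cooling jacket 2 inoperative [OR]: Standby high-temp switch 2 faulted=occurs, #1 temperature probe 2 stuck=not → at least one input occurs → occurs.
Vent system 2 lost [AND]: Chilled-water valve 2 degraded=not, Jacket pump 2 trips=occurs, Rupture disc 2 offline=not → not all inputs occur → does not occur.
Temperature loop 2 lost [OR]: Vent system 2 lost=not, Secondary controller 2 faulted=occurs, Quench valve 2 is inoperative=not, Coolant supply 2 is inoperative=not → at least one input occurs → occurs.
Quench path 2 down [AND]: Temperature loop 2 lost=occurs, Trip relay 2 faulted=occurs, Primary agitator 3 offline=not → not all inputs occur → does not occur.
Agitation branch 2 down [AND]: Interlock chain lost=occurs, Cooling jacket 2 inoperative=occurs, Quench path 2 down=not, High-temp switch 3 fails=occurs → not all inputs occur → does not occur.
Chemical batch overheats [OR]: Cooling jacket unavailable=not, Agitation branch unavailable=not, Agitation branch 2 down=not, C temperature probe 3 stuck=not → no input occurs → does not occur.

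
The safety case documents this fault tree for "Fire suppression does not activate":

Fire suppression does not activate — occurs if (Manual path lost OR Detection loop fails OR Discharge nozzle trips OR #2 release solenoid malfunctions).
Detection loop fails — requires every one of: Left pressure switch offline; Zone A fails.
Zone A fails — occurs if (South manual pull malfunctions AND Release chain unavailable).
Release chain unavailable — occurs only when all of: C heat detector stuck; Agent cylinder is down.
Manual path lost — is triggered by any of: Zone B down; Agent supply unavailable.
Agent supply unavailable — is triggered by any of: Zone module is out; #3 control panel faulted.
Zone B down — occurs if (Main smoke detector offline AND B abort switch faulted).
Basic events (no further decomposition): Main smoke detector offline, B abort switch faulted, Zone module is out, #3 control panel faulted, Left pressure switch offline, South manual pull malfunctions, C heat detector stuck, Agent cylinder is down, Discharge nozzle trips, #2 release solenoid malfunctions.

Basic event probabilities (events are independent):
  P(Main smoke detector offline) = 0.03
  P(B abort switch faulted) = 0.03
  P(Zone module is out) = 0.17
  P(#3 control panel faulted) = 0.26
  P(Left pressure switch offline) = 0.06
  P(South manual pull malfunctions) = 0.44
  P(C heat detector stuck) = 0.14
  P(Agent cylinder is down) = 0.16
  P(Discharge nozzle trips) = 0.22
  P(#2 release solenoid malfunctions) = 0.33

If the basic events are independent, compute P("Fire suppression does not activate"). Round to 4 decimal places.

0.6795

P(Zone B down) [AND] = 0.03 × 0.03 = 0.000900
P(Agent supply unavailable) [OR] = 1 − (1−0.17) × (1−0.26) = 0.385800
P(Manual path lost) [OR] = 1 − (1−0.000900) × (1−0.385800) = 0.386353
P(Release chain unavailable) [AND] = 0.14 × 0.16 = 0.022400
P(Zone A fails) [AND] = 0.44 × 0.022400 = 0.009856
P(Detection loop fails) [AND] = 0.06 × 0.009856 = 0.000591
P(Fire suppression does not activate) [OR] = 1 − (1−0.386353) × (1−0.000591) × (1−0.22) × (1−0.33) = 0.679498
Rounded to 4 decimal places: P(Fire suppression does not activate) ≈ 0.6795.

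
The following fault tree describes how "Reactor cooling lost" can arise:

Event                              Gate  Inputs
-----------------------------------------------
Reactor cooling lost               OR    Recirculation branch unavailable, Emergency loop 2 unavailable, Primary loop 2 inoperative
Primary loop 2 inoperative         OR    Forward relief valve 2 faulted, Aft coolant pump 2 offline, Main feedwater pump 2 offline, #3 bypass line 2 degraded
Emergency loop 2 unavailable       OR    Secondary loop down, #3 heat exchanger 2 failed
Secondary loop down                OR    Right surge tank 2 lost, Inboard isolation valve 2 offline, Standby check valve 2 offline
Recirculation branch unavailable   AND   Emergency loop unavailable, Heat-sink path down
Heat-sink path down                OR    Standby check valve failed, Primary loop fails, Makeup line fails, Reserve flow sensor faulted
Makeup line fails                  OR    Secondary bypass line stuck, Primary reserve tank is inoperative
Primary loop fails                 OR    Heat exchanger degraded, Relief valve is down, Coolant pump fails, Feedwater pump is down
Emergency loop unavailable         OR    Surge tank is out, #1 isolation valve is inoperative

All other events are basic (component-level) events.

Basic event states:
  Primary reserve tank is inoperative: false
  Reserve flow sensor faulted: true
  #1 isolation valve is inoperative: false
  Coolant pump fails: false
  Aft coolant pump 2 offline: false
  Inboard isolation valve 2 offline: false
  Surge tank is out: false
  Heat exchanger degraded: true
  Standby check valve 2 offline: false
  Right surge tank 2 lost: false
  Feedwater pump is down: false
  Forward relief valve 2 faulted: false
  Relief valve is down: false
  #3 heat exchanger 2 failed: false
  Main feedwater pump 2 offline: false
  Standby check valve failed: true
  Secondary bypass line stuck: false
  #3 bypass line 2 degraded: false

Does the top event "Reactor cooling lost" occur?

No

Emergency loop unavailable [OR]: Surge tank is out=not, #1 isolation valve is inoperative=not → no input occurs → does not occur.
Primary loop fails [OR]: Heat exchanger degraded=occurs, Relief valve is down=not, Coolant pump fails=not, Feedwater pump is down=not → at least one input occurs → occurs.
Makeup line fails [OR]: Secondary bypass line stuck=not, Primary reserve tank is inoperative=not → no input occurs → does not occur.
Heat-sink path down [OR]: Standby check valve failed=occurs, Primary loop fails=occurs, Makeup line fails=not, Reserve flow sensor faulted=occurs → at least one input occurs → occurs.
Recirculation branch unavailable [AND]: Emergency loop unavailable=not, Heat-sink path down=occurs → not all inputs occur → does not occur.
Secondary loop down [OR]: Right surge tank 2 lost=not, Inboard isolation valve 2 offline=not, Standby check valve 2 offline=not → no input occurs → does not occur.
Emergency loop 2 unavailable [OR]: Secondary loop down=not, #3 heat exchanger 2 failed=not → no input occurs → does not occur.
Primary loop 2 inoperative [OR]: Forward relief valve 2 faulted=not, Aft coolant pump 2 offline=not, Main feedwater pump 2 offline=not, #3 bypass line 2 degraded=not → no input occurs → does not occur.
Reactor cooling lost [OR]: Recirculation branch unavailable=not, Emergency loop 2 unavailable=not, Primary loop 2 inoperative=not → no input occurs → does not occur.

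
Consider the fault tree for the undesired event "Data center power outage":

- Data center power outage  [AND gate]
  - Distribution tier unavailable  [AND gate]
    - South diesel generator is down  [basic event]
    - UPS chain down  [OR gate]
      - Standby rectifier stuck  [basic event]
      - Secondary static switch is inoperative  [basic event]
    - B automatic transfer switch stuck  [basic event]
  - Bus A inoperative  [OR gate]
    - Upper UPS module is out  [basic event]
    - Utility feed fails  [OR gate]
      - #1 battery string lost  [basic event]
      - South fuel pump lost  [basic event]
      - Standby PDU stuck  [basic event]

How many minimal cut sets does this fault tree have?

8

UPS chain down [OR]: union of children's cut sets → 2 cut set(s).
Distribution tier unavailable [AND]: one cut set from each child combined → 1 × 2 × 1 = 2 cut set(s).
Utility feed fails [OR]: union of children's cut sets → 3 cut set(s).
Bus A inoperative [OR]: union of children's cut sets → 4 cut set(s).
Data center power outage [AND]: one cut set from each child combined → 2 × 4 = 8 cut set(s).
Minimal cut sets: {B automatic transfer switch stuck, South diesel generator is down, Standby rectifier stuck, Upper UPS module is out}; {#1 battery string lost, B automatic transfer switch stuck, South diesel generator is down, Standby rectifier stuck}; {B automatic transfer switch stuck, South diesel generator is down, South fuel pump lost, Standby rectifier stuck}; {B automatic transfer switch stuck, South diesel generator is down, Standby PDU stuck, Standby rectifier stuck}; {B automatic transfer switch stuck, Secondary static switch is inoperative, South diesel generator is down, Upper UPS module is out}; {#1 battery string lost, B automatic transfer switch stuck, Secondary static switch is inoperative, South diesel generator is down}; {B automatic transfer switch stuck, Secondary static switch is inoperative, South diesel generator is down, South fuel pump lost}; {B automatic transfer switch stuck, Secondary static switch is inoperative, South diesel generator is down, Standby PDU stuck}.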